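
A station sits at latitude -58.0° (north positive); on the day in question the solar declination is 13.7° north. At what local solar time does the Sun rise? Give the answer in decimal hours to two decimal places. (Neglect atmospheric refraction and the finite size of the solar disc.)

7.53 h

cos H_s = −tan(-58.0°) · tan(13.7°) = 0.3901, so H_s = arccos(0.3901) = 67.04°.
Sunrise is at 12 − H_s/15 = 12 − 4.469 = 7.531 h local solar time.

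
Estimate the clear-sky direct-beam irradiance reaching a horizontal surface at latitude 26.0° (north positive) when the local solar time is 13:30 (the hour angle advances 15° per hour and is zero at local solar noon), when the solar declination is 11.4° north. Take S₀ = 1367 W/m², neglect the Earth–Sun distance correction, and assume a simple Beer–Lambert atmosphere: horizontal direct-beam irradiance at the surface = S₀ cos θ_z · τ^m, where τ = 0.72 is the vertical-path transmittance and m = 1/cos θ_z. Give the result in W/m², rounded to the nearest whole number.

Hour angle H = 15° × (13.5 − 12) = 22.50°.
With φ = 26.0°, δ = 11.4°, H = 22.50°: sin φ sin δ = 0.0866, cos φ cos δ cos H = 0.8140, so cos θ_z = 0.9006.
Air mass m = 1/cos θ_z = 1/0.9006 = 1.110; τ^m = 0.72^1.110 = 0.6944.
Surface direct beam = 1367 × 0.9006 × 0.6944 = 854.89 W/m².

855 W/m²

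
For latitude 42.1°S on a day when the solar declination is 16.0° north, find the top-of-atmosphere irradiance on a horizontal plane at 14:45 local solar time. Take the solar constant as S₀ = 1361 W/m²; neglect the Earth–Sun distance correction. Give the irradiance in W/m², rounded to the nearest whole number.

Hour angle H = 15° × (14.75 − 12) = 41.25°.
cos θ_z = sin φ sin δ + cos φ cos δ cos H = (-0.6704)(0.2756) + (0.7420)(0.9613)(0.7518) = 0.3515.
Top-of-atmosphere irradiance = S₀ cos θ_z = 1361 × 0.3515 = 478.39 W/m².

478 W/m²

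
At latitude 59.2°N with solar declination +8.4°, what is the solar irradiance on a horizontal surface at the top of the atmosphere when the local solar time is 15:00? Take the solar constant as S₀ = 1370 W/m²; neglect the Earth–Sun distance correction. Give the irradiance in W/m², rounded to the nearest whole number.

663 W/m²

Hour angle H = 15° × (15 − 12) = 45.00°.
cos θ_z = sin(59.2°) sin(8.4°) + cos(59.2°) cos(8.4°) cos(45.00°) = 0.1255 + 0.3582 = 0.4837.
Top-of-atmosphere irradiance = S₀ cos θ_z = 1370 × 0.4837 = 662.67 W/m².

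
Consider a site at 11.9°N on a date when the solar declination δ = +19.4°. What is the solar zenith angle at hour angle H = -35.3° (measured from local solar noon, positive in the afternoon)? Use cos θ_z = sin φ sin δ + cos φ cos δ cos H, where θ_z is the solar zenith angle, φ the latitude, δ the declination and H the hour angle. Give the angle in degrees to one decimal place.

cos θ_z = sin(11.9°) sin(19.4°) + cos(11.9°) cos(19.4°) cos(-35.30°) = 0.0685 + 0.7533 = 0.8218.
θ_z = arccos(0.8218) = 34.73°.

34.7°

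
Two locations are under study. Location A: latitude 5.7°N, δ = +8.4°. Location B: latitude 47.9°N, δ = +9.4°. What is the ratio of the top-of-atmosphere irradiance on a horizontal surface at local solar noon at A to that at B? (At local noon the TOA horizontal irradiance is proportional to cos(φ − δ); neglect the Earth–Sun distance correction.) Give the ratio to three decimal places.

A: cos θ_z = cos(5.7° − (8.4°)) = 0.9989.
B: cos θ_z = cos(47.9° − (9.4°)) = 0.7826.
Ratio A/B = 0.9989 / 0.7826 = 1.2764.

1.276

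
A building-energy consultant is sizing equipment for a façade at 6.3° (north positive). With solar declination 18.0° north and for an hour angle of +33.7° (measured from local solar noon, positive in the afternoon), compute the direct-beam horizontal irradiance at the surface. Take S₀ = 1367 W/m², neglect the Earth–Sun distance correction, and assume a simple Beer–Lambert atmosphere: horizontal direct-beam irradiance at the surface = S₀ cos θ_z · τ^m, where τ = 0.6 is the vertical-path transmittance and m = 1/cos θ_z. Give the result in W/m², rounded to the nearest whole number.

With φ = 6.3°, δ = 18.0°, H = 33.70°: sin φ sin δ = 0.0339, cos φ cos δ cos H = 0.7865, so cos θ_z = 0.8204.
Air mass m = 1/cos θ_z = 1/0.8204 = 1.219; τ^m = 0.6^1.219 = 0.5365.
Surface direct beam = 1367 × 0.8204 × 0.5365 = 601.68 W/m².

602 W/m²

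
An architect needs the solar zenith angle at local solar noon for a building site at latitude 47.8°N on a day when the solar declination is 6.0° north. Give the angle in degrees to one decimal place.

41.8°

At local solar noon the hour angle is zero, so the zenith angle is |φ − δ| = |47.8° − (6.0°)| = 41.8°.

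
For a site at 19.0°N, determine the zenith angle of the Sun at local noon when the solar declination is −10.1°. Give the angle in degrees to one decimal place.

29.1°

At local solar noon the hour angle is zero, so the zenith angle is |φ − δ| = |19.0° − (-10.1°)| = 29.1°.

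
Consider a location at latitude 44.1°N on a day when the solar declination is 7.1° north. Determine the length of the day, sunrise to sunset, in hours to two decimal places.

12.92 hours

−tan φ tan δ = −(0.9691)(0.1246) = -0.1207; H_s = arccos(-0.1207) = 96.93°.
Day length = 2 H_s / 15° h⁻¹ = 193.86° / 15 = 12.924 h.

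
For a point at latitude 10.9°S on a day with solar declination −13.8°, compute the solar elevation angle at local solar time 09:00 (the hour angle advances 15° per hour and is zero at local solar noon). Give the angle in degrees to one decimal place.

46.0°

Hour angle H = 15° × (9 − 12) = -45.00°.
cos θ_z = sin φ sin δ + cos φ cos δ cos H = (-0.1891)(-0.2385) + (0.9820)(0.9711)(0.7071) = 0.7194.
θ_z = arccos(0.7194) = 44.00°, so the elevation is 90° − 44.00° = 46.00°.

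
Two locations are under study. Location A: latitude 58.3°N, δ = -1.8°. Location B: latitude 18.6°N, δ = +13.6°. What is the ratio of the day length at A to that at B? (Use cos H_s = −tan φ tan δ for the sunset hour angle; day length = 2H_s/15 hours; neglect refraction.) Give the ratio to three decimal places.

A: H_s = arccos(−tan 58.3° · tan -1.8°) = 87.08°, so 2H_s/15 = 11.6107 h.
B: H_s = arccos(−tan 18.6° · tan 13.6°) = 94.67°, so 2H_s/15 = 12.6227 h.
Ratio A/B = 11.6107 / 12.6227 = 0.9198.

0.920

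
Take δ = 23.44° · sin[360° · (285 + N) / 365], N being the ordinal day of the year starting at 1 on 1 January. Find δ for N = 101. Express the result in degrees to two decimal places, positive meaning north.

360 × (285 + 101) / 365 = 380.712°; sin(380.712°) = 0.3537.
δ = 23.44 × 0.3537 = 8.291° ≈ +8.29°.

+8.29°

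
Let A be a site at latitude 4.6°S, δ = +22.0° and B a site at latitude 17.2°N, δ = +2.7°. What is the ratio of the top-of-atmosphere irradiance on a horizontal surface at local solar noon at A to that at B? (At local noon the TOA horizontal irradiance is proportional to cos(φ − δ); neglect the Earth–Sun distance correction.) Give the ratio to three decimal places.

0.924

A: cos θ_z = cos(-4.6° − (22.0°)) = 0.8942.
B: cos θ_z = cos(17.2° − (2.7°)) = 0.9681.
Ratio A/B = 0.8942 / 0.9681 = 0.9237.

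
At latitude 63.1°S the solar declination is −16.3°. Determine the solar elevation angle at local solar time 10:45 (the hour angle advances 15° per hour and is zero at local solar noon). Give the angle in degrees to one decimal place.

41.4°

Hour angle H = 15° × (10.75 − 12) = -18.75°.
cos θ_z = sin φ sin δ + cos φ cos δ cos H = (-0.8918)(-0.2807) + (0.4524)(0.9598)(0.9469) = 0.6615.
θ_z = arccos(0.6615) = 48.59°, so the elevation is 90° − 48.59° = 41.41°.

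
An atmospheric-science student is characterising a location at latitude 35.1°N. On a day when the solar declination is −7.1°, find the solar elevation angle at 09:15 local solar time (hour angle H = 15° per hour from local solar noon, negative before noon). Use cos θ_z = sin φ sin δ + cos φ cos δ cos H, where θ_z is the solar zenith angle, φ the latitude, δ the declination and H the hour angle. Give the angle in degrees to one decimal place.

32.6°

Hour angle H = 15° × (9.25 − 12) = -41.25°.
With φ = 35.1°, δ = -7.1°, H = -41.25°: sin φ sin δ = -0.0711, cos φ cos δ cos H = 0.6104, so cos θ_z = 0.5393.
θ_z = arccos(0.5393) = 57.36°, so the elevation is 90° − 57.36° = 32.64°.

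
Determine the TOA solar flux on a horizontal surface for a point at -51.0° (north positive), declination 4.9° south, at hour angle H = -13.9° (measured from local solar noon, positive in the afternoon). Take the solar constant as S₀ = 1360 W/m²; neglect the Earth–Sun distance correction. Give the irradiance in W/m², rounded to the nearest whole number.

918 W/m²

cos θ_z = sin φ sin δ + cos φ cos δ cos H = (-0.7771)(-0.0854) + (0.6293)(0.9963)(0.9707) = 0.6750.
Top-of-atmosphere irradiance = S₀ cos θ_z = 1360 × 0.6750 = 918.00 W/m².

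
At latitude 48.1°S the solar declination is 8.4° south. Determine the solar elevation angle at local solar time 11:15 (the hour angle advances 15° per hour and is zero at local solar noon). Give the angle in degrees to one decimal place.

49.2°

Hour angle H = 15° × (11.25 − 12) = -11.25°.
cos θ_z = sin φ sin δ + cos φ cos δ cos H = (-0.7443)(-0.1461) + (0.6678)(0.9893)(0.9808) = 0.7567.
θ_z = arccos(0.7567) = 40.83°, so the elevation is 90° − 40.83° = 49.17°.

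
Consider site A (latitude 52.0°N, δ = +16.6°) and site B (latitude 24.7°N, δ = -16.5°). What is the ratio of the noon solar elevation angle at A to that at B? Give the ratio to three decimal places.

A: 90° − |52.0 − (16.6)| = 54.60°.
B: 90° − |24.7 − (-16.5)| = 48.80°.
Ratio A/B = 54.6000 / 48.8000 = 1.1189.

1.119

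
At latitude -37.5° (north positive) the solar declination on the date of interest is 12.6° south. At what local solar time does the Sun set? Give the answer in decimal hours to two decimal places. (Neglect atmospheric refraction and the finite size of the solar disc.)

18.66 h

cos H_s = −tan(-37.5°) · tan(-12.6°) = -0.1715, so H_s = arccos(-0.1715) = 99.88°.
Sunset is at 12 + H_s/15 = 12 + 6.659 = 18.659 h local solar time.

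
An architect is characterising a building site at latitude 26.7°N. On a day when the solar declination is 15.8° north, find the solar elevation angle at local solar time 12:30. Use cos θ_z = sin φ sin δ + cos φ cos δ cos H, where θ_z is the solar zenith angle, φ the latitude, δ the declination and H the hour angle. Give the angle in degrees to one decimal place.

Hour angle H = 15° × (12.5 − 12) = 7.50°.
With φ = 26.7°, δ = 15.8°, H = 7.50°: sin φ sin δ = 0.1223, cos φ cos δ cos H = 0.8523, so cos θ_z = 0.9746.
θ_z = arccos(0.9746) = 12.94°, so the elevation is 90° − 12.94° = 77.06°.

77.1°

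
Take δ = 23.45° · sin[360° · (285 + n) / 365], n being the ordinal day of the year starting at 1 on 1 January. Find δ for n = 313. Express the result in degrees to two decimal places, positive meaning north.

360 × (285 + 313) / 365 = 589.808°; sin(589.808°) = -0.7639.
δ = 23.45 × -0.7639 = -17.913° ≈ -17.91°.

-17.91°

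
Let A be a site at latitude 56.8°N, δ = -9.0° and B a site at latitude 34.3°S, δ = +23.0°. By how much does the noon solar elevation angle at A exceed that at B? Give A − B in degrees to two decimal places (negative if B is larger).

A: 90° − |56.8 − (-9.0)| = 24.20°.
B: 90° − |-34.3 − (23.0)| = 32.70°.
A − B = 24.20 − 32.70 = -8.50°.

-8.50°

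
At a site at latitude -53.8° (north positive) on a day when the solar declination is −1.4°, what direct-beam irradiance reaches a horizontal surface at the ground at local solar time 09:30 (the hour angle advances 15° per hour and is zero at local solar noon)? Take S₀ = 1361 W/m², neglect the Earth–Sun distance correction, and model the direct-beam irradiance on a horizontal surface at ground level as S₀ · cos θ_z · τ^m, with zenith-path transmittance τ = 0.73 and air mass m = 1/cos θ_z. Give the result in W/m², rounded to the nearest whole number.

Hour angle H = 15° × (9.5 − 12) = -37.50°.
cos θ_z = sin(-53.8°) sin(-1.4°) + cos(-53.8°) cos(-1.4°) cos(-37.50°) = 0.0197 + 0.4684 = 0.4881.
Air mass m = 1/cos θ_z = 1/0.4881 = 2.049; τ^m = 0.73^2.049 = 0.5247.
Surface direct beam = 1361 × 0.4881 × 0.5247 = 348.56 W/m².

349 W/m²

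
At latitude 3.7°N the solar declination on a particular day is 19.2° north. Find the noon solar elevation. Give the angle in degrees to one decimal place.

At local solar noon the hour angle is zero, so the elevation is 90° − |φ − δ| = 90° − |3.7° − (19.2°)| = 90° − 15.5° = 74.5°.

74.5°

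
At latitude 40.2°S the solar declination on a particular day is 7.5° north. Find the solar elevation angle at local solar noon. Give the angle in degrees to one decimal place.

At local solar noon the hour angle is zero, so the elevation is 90° − |φ − δ| = 90° − |-40.2° − (7.5°)| = 90° − 47.7° = 42.3°.

42.3°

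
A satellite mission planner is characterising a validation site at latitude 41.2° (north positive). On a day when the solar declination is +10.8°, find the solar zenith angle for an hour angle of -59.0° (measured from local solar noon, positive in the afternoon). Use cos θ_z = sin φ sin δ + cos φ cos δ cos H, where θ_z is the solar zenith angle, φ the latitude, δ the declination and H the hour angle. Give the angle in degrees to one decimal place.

59.7°

With φ = 41.2°, δ = 10.8°, H = -59.00°: sin φ sin δ = 0.1234, cos φ cos δ cos H = 0.3807, so cos θ_z = 0.5041.
θ_z = arccos(0.5041) = 59.73°.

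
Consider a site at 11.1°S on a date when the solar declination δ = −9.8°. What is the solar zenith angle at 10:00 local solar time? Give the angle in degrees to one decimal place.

29.5°

Hour angle H = 15° × (10 − 12) = -30.00°.
With φ = -11.1°, δ = -9.8°, H = -30.00°: sin φ sin δ = 0.0328, cos φ cos δ cos H = 0.8374, so cos θ_z = 0.8702.
θ_z = arccos(0.8702) = 29.52°.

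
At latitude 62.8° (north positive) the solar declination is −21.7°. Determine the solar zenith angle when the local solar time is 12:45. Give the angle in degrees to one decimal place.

85.0°

Hour angle H = 15° × (12.75 − 12) = 11.25°.
cos θ_z = sin φ sin δ + cos φ cos δ cos H = (0.8894)(-0.3697) + (0.4571)(0.9291)(0.9808) = 0.0877.
θ_z = arccos(0.0877) = 84.97°.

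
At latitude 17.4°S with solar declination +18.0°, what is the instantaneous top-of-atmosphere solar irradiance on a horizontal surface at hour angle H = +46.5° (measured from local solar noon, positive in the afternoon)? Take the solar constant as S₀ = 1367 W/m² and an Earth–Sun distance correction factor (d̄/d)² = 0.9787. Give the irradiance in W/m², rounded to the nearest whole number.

712 W/m²

cos θ_z = sin φ sin δ + cos φ cos δ cos H = (-0.2990)(0.3090) + (0.9542)(0.9511)(0.6884) = 0.5324.
Top-of-atmosphere irradiance = S₀ (d̄/d)² cos θ_z = 1367 × 0.9787 × 0.5324 = 712.29 W/m².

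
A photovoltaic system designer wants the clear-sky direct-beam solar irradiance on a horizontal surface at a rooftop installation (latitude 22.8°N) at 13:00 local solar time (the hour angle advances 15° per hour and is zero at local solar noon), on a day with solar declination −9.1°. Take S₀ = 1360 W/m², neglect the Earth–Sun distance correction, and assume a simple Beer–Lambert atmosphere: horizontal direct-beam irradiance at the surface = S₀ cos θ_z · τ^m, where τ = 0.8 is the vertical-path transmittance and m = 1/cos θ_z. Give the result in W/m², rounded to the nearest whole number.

847 W/m²

Hour angle H = 15° × (13 − 12) = 15.00°.
With φ = 22.8°, δ = -9.1°, H = 15.00°: sin φ sin δ = -0.0613, cos φ cos δ cos H = 0.8792, so cos θ_z = 0.8179.
Air mass m = 1/cos θ_z = 1/0.8179 = 1.223; τ^m = 0.8^1.223 = 0.7612.
Surface direct beam = 1360 × 0.8179 × 0.7612 = 846.72 W/m².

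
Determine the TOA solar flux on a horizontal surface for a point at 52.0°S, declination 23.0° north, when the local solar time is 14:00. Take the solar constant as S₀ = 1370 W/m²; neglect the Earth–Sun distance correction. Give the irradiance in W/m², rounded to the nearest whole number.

Hour angle H = 15° × (14 − 12) = 30.00°.
With φ = -52.0°, δ = 23.0°, H = 30.00°: sin φ sin δ = -0.3079, cos φ cos δ cos H = 0.4908, so cos θ_z = 0.1829.
Top-of-atmosphere irradiance = S₀ cos θ_z = 1370 × 0.1829 = 250.57 W/m².

251 W/m²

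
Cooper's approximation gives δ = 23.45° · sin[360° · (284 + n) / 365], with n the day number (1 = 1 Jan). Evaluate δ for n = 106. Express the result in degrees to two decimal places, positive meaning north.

360 × (284 + 106) / 365 = 384.658°; sin(384.658°) = 0.4172.
δ = 23.45 × 0.4172 = 9.783° ≈ +9.78°.

+9.78°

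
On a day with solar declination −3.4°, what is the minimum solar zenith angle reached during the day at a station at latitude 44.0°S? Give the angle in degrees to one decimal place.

40.6°

At local solar noon the hour angle is zero, so the zenith angle is |φ − δ| = |-44.0° − (-3.4°)| = 40.6°.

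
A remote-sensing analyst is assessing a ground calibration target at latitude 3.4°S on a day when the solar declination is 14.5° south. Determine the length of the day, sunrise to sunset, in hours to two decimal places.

The sunset hour angle satisfies cos H_s = −tan φ tan δ = -0.0154, giving H_s = 90.88°.
Day length = 2 H_s / 15° h⁻¹ = 181.76° / 15 = 12.117 h.

12.12 hours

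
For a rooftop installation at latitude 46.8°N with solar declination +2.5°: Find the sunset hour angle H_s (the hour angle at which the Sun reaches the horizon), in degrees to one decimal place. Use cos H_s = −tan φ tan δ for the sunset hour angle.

cos H_s = −tan(46.8°) · tan(2.5°) = -0.0465, so H_s = arccos(-0.0465) = 92.67°.

92.7°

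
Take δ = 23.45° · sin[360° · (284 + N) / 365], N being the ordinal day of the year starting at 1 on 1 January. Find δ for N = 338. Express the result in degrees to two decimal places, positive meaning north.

-22.48°

360 × (284 + 338) / 365 = 613.479°; sin(613.479°) = -0.9587.
δ = 23.45 × -0.9587 = -22.482° ≈ -22.48°.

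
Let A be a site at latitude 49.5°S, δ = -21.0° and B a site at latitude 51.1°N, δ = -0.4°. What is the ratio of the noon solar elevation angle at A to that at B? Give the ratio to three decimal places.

A: 90° − |-49.5 − (-21.0)| = 61.50°.
B: 90° − |51.1 − (-0.4)| = 38.50°.
Ratio A/B = 61.5000 / 38.5000 = 1.5974.

1.597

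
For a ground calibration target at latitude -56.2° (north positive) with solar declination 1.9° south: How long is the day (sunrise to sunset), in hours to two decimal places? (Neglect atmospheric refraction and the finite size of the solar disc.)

The sunset hour angle satisfies cos H_s = −tan φ tan δ = -0.0496, giving H_s = 92.84°.
Day length = 2 H_s / 15° h⁻¹ = 185.68° / 15 = 12.379 h.

12.38 hours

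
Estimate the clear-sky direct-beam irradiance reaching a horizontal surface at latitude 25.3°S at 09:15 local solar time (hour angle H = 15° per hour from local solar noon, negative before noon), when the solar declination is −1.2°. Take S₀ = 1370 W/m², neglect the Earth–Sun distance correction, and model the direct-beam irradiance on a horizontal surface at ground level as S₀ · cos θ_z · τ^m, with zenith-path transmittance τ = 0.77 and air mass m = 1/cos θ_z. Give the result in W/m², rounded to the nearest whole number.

645 W/m²

Hour angle H = 15° × (9.25 − 12) = -41.25°.
cos θ_z = sin(-25.3°) sin(-1.2°) + cos(-25.3°) cos(-1.2°) cos(-41.25°) = 0.0089 + 0.6796 = 0.6885.
Air mass m = 1/cos θ_z = 1/0.6885 = 1.452; τ^m = 0.77^1.452 = 0.6842.
Surface direct beam = 1370 × 0.6885 × 0.6842 = 645.37 W/m².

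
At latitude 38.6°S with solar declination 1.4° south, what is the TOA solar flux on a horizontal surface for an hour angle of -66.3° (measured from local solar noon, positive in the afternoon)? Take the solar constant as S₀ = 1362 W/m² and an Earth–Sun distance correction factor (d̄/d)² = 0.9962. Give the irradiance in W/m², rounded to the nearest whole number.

447 W/m²

With φ = -38.6°, δ = -1.4°, H = -66.30°: sin φ sin δ = 0.0152, cos φ cos δ cos H = 0.3140, so cos θ_z = 0.3292.
Top-of-atmosphere irradiance = S₀ (d̄/d)² cos θ_z = 1362 × 0.9962 × 0.3292 = 446.67 W/m².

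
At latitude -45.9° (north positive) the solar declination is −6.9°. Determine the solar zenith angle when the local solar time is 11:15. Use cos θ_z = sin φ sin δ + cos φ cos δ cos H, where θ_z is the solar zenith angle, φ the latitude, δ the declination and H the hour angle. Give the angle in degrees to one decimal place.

40.2°

Hour angle H = 15° × (11.25 − 12) = -11.25°.
With φ = -45.9°, δ = -6.9°, H = -11.25°: sin φ sin δ = 0.0863, cos φ cos δ cos H = 0.6776, so cos θ_z = 0.7639.
θ_z = arccos(0.7639) = 40.19°.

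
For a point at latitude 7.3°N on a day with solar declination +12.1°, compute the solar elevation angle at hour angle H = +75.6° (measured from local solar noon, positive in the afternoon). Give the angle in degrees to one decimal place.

cos θ_z = sin φ sin δ + cos φ cos δ cos H = (0.1271)(0.2096) + (0.9919)(0.9778)(0.2487) = 0.2678.
θ_z = arccos(0.2678) = 74.47°, so the elevation is 90° − 74.47° = 15.53°.

15.5°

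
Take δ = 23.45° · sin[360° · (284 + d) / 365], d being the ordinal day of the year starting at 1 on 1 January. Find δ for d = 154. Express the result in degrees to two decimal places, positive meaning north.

360 × (284 + 154) / 365 = 432.000°; sin(432.000°) = 0.9511.
δ = 23.45 × 0.9511 = 22.303° ≈ +22.30°.

+22.30°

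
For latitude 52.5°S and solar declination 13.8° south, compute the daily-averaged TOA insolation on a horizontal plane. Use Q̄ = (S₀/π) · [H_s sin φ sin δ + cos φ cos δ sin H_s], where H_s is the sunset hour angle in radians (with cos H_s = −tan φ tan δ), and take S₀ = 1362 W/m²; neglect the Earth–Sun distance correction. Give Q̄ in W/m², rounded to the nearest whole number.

−tan φ tan δ = −(-1.3032)(-0.2456) = -0.3201; H_s = arccos(-0.3201) = 108.67°. In radians, H_s = 1.8966.
H_s sin φ sin δ = 1.8966 × -0.7934 × -0.2385 = 0.3589.
cos φ cos δ sin H_s = 0.6088 × 0.9711 × 0.9474 = 0.5601.
Q̄ = (1362/π) × (0.3589 + 0.5601) = 433.54 × 0.9190 = 398.42 W/m².

398 W/m²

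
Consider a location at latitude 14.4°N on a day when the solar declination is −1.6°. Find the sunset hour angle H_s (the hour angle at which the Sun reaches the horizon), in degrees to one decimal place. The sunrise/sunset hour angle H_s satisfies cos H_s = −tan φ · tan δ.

−tan φ tan δ = −(0.2568)(-0.0279) = 0.0072; H_s = arccos(0.0072) = 89.59°.

89.6°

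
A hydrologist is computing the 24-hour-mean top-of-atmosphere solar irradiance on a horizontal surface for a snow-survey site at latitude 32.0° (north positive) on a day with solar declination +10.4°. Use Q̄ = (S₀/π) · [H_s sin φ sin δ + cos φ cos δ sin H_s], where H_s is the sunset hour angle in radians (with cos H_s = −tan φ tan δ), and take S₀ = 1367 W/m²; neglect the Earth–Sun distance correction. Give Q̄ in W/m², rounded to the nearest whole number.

431 W/m²

−tan φ tan δ = −(0.6249)(0.1835) = -0.1147; H_s = arccos(-0.1147) = 96.59°. In radians, H_s = 1.6858.
H_s sin φ sin δ = 1.6858 × 0.5299 × 0.1805 = 0.1612.
cos φ cos δ sin H_s = 0.8480 × 0.9836 × 0.9934 = 0.8286.
Q̄ = (1367/π) × (0.1612 + 0.8286) = 435.13 × 0.9898 = 430.69 W/m².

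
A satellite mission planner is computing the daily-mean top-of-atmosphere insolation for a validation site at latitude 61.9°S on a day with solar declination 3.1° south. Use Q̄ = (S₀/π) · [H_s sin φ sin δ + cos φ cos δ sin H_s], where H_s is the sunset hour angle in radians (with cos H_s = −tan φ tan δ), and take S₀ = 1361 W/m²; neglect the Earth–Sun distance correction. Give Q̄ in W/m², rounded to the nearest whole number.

237 W/m²

cos H_s = −tan(-61.9°) · tan(-3.1°) = -0.1014, so H_s = arccos(-0.1014) = 95.82°. In radians, H_s = 1.6724.
H_s sin φ sin δ = 1.6724 × -0.8821 × -0.0541 = 0.0798.
cos φ cos δ sin H_s = 0.4710 × 0.9985 × 0.9948 = 0.4678.
Q̄ = (1361/π) × (0.0798 + 0.4678) = 433.22 × 0.5476 = 237.23 W/m².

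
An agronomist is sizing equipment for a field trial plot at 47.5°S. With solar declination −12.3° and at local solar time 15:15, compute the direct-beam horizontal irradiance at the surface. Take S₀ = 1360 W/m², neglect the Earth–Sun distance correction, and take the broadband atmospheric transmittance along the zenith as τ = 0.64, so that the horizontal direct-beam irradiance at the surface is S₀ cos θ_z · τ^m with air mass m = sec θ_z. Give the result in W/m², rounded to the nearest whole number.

Hour angle H = 15° × (15.25 − 12) = 48.75°.
cos θ_z = sin(-47.5°) sin(-12.3°) + cos(-47.5°) cos(-12.3°) cos(48.75°) = 0.1571 + 0.4352 = 0.5923.
Air mass m = 1/cos θ_z = 1/0.5923 = 1.688; τ^m = 0.64^1.688 = 0.4708.
Surface direct beam = 1360 × 0.5923 × 0.4708 = 379.24 W/m².

379 W/m²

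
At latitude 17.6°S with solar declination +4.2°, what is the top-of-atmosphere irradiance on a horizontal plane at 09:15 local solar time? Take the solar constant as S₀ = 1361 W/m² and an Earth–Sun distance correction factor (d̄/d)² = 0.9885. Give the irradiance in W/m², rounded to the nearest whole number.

932 W/m²

Hour angle H = 15° × (9.25 − 12) = -41.25°.
cos θ_z = sin φ sin δ + cos φ cos δ cos H = (-0.3024)(0.0732) + (0.9532)(0.9973)(0.7518) = 0.6925.
Top-of-atmosphere irradiance = S₀ (d̄/d)² cos θ_z = 1361 × 0.9885 × 0.6925 = 931.65 W/m².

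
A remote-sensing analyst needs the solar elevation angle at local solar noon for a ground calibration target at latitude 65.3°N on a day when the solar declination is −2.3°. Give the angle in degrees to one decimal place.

At local solar noon the hour angle is zero, so the elevation is 90° − |φ − δ| = 90° − |65.3° − (-2.3°)| = 90° − 67.6° = 22.4°.

22.4°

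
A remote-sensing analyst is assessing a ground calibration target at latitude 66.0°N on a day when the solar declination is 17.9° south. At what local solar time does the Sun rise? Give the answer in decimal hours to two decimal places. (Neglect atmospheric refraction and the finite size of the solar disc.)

9.10 h

cos H_s = −tan(66.0°) · tan(-17.9°) = 0.7255, so H_s = arccos(0.7255) = 43.49°.
Sunrise is at 12 − H_s/15 = 12 − 2.899 = 9.101 h local solar time.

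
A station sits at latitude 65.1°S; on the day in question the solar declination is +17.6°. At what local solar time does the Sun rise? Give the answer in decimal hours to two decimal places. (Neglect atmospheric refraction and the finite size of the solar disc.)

cos H_s = −tan(-65.1°) · tan(17.6°) = 0.6834, so H_s = arccos(0.6834) = 46.89°.
Sunrise is at 12 − H_s/15 = 12 − 3.126 = 8.874 h local solar time.

8.87 h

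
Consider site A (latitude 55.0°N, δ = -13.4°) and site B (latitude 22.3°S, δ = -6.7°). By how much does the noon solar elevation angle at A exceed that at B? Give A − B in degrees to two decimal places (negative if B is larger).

A: 90° − |55.0 − (-13.4)| = 21.60°.
B: 90° − |-22.3 − (-6.7)| = 74.40°.
A − B = 21.60 − 74.40 = -52.80°.

-52.80°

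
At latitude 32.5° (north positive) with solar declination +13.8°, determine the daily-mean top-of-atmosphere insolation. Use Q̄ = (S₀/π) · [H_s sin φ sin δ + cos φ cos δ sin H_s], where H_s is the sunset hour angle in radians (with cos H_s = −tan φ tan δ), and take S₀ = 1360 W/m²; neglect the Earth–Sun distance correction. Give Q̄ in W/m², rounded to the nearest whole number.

−tan φ tan δ = −(0.6371)(0.2456) = -0.1565; H_s = arccos(-0.1565) = 99.00°. In radians, H_s = 1.7279.
H_s sin φ sin δ = 1.7279 × 0.5373 × 0.2385 = 0.2214.
cos φ cos δ sin H_s = 0.8434 × 0.9711 × 0.9877 = 0.8090.
Q̄ = (1360/π) × (0.2214 + 0.8090) = 432.90 × 1.0304 = 446.06 W/m².

446 W/m²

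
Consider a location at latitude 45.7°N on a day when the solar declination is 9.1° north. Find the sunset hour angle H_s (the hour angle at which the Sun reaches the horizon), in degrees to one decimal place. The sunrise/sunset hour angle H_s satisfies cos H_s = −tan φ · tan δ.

The sunset hour angle satisfies cos H_s = −tan φ tan δ = -0.1641, giving H_s = 99.44°.

99.4°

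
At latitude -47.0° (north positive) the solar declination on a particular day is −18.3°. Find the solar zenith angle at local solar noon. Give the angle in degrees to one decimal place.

At local solar noon the hour angle is zero, so the zenith angle is |φ − δ| = |-47.0° − (-18.3°)| = 28.7°.

28.7°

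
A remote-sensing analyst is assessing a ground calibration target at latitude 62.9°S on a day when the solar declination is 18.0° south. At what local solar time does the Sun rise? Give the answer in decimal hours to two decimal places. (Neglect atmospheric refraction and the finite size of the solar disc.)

3.37 h

cos H_s = −tan(-62.9°) · tan(-18.0°) = -0.6349, so H_s = arccos(-0.6349) = 129.41°.
Sunrise is at 12 − H_s/15 = 12 − 8.627 = 3.373 h local solar time.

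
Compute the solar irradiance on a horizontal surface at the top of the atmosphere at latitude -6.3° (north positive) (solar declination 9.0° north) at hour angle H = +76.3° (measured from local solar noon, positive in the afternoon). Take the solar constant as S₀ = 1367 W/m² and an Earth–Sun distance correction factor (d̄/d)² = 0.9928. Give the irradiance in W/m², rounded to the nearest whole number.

292 W/m²

With φ = -6.3°, δ = 9.0°, H = 76.30°: sin φ sin δ = -0.0172, cos φ cos δ cos H = 0.2325, so cos θ_z = 0.2153.
Top-of-atmosphere irradiance = S₀ (d̄/d)² cos θ_z = 1367 × 0.9928 × 0.2153 = 292.20 W/m².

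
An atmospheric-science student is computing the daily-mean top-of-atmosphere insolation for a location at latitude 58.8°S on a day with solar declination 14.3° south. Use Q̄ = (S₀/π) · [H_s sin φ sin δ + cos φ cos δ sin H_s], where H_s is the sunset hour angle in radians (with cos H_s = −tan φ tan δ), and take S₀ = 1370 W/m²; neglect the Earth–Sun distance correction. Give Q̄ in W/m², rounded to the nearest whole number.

383 W/m²

−tan φ tan δ = −(-1.6512)(-0.2549) = -0.4209; H_s = arccos(-0.4209) = 114.89°. In radians, H_s = 2.0052.
H_s sin φ sin δ = 2.0052 × -0.8554 × -0.2470 = 0.4237.
cos φ cos δ sin H_s = 0.5180 × 0.9690 × 0.9071 = 0.4553.
Q̄ = (1370/π) × (0.4237 + 0.4553) = 436.08 × 0.8790 = 383.31 W/m².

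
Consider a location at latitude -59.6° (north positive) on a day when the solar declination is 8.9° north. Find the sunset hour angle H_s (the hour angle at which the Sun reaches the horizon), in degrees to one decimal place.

74.5°

cos H_s = −tan(-59.6°) · tan(8.9°) = 0.2669, so H_s = arccos(0.2669) = 74.52°.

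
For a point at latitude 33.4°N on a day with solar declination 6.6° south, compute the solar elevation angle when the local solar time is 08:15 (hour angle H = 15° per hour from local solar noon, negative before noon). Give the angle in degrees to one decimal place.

Hour angle H = 15° × (8.25 − 12) = -56.25°.
cos θ_z = sin φ sin δ + cos φ cos δ cos H = (0.5505)(-0.1149) + (0.8348)(0.9934)(0.5556) = 0.3975.
θ_z = arccos(0.3975) = 66.58°, so the elevation is 90° − 66.58° = 23.42°.

23.4°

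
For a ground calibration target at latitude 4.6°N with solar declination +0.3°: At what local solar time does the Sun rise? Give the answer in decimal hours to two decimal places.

6.00 h

The sunset hour angle satisfies cos H_s = −tan φ tan δ = -0.0004, giving H_s = 90.02°.
Sunrise is at 12 − H_s/15 = 12 − 6.001 = 5.999 h local solar time.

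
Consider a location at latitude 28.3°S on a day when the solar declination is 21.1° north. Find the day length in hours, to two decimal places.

10.40 hours

cos H_s = −tan(-28.3°) · tan(21.1°) = 0.2078, so H_s = arccos(0.2078) = 78.01°.
Day length = 2 H_s / 15° h⁻¹ = 156.02° / 15 = 10.401 h.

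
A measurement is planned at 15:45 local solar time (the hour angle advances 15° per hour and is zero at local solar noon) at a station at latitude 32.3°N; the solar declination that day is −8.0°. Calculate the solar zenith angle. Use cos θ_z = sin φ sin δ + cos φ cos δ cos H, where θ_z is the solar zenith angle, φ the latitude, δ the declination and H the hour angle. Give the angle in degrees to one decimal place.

Hour angle H = 15° × (15.75 − 12) = 56.25°.
With φ = 32.3°, δ = -8.0°, H = 56.25°: sin φ sin δ = -0.0744, cos φ cos δ cos H = 0.4650, so cos θ_z = 0.3906.
θ_z = arccos(0.3906) = 67.01°.

67.0°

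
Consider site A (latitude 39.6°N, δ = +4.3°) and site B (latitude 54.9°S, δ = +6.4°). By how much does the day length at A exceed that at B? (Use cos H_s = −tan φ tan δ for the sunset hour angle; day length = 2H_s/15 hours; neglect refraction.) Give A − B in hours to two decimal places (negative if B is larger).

A: H_s = arccos(−tan 39.6° · tan 4.3°) = 93.57°, so 2H_s/15 = 12.4760 h.
B: H_s = arccos(−tan -54.9° · tan 6.4°) = 80.82°, so 2H_s/15 = 10.7760 h.
A − B = 12.4760 − 10.7760 = 1.7000 h.

+1.70 h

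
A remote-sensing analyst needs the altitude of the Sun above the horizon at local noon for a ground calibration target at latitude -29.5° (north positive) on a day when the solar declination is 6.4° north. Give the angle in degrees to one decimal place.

At local solar noon the hour angle is zero, so the elevation is 90° − |φ − δ| = 90° − |-29.5° − (6.4°)| = 90° − 35.9° = 54.1°.

54.1°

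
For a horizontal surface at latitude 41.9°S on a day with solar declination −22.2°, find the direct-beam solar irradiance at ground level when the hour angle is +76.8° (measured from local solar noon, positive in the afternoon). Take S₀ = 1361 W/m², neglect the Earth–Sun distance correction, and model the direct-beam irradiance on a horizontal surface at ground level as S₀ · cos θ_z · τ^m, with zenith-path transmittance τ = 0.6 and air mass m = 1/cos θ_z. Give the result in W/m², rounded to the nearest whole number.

160 W/m²

With φ = -41.9°, δ = -22.2°, H = 76.80°: sin φ sin δ = 0.2523, cos φ cos δ cos H = 0.1574, so cos θ_z = 0.4097.
Air mass m = 1/cos θ_z = 1/0.4097 = 2.441; τ^m = 0.6^2.441 = 0.2874.
Surface direct beam = 1361 × 0.4097 × 0.2874 = 160.25 W/m².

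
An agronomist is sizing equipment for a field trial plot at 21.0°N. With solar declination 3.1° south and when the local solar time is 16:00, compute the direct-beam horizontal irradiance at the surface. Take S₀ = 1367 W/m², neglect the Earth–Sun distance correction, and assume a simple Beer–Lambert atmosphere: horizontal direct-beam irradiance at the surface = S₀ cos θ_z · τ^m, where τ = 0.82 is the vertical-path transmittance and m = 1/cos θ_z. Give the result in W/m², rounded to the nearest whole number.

392 W/m²

Hour angle H = 15° × (16 − 12) = 60.00°.
cos θ_z = sin(21.0°) sin(-3.1°) + cos(21.0°) cos(-3.1°) cos(60.00°) = -0.0194 + 0.4661 = 0.4467.
Air mass m = 1/cos θ_z = 1/0.4467 = 2.239; τ^m = 0.82^2.239 = 0.6413.
Surface direct beam = 1367 × 0.4467 × 0.6413 = 391.60 W/m².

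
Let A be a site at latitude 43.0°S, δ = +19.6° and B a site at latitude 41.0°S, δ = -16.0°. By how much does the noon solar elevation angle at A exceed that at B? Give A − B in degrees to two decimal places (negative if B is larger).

A: 90° − |-43.0 − (19.6)| = 27.40°.
B: 90° − |-41.0 − (-16.0)| = 65.00°.
A − B = 27.40 − 65.00 = -37.60°.

-37.60°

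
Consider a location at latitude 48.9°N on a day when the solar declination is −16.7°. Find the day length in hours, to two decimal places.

cos H_s = −tan(48.9°) · tan(-16.7°) = 0.3439, so H_s = arccos(0.3439) = 69.89°.
Day length = 2 H_s / 15° h⁻¹ = 139.78° / 15 = 9.319 h.

9.32 hours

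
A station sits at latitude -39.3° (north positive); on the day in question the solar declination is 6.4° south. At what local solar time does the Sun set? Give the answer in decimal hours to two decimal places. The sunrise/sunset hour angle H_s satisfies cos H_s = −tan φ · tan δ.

18.35 h

The sunset hour angle satisfies cos H_s = −tan φ tan δ = -0.0918, giving H_s = 95.27°.
Sunset is at 12 + H_s/15 = 12 + 6.351 = 18.351 h local solar time.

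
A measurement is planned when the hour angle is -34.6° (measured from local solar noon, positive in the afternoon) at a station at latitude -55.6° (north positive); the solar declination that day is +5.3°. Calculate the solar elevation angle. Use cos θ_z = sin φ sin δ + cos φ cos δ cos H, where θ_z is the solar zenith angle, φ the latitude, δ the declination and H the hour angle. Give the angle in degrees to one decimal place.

22.8°

With φ = -55.6°, δ = 5.3°, H = -34.60°: sin φ sin δ = -0.0762, cos φ cos δ cos H = 0.4631, so cos θ_z = 0.3869.
θ_z = arccos(0.3869) = 67.24°, so the elevation is 90° − 67.24° = 22.76°.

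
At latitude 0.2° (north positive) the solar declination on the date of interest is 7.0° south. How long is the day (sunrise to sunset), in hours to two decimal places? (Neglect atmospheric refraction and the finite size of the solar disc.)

The sunset hour angle satisfies cos H_s = −tan φ tan δ = 0.0004, giving H_s = 89.98°.
Day length = 2 H_s / 15° h⁻¹ = 179.96° / 15 = 11.997 h.

12.00 hours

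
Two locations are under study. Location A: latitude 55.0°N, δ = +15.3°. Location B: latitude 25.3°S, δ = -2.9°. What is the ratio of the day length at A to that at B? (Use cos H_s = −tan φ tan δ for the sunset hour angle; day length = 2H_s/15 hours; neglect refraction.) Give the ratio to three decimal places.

A: H_s = arccos(−tan 55.0° · tan 15.3°) = 113.00°, so 2H_s/15 = 15.0667 h.
B: H_s = arccos(−tan -25.3° · tan -2.9°) = 91.37°, so 2H_s/15 = 12.1827 h.
Ratio A/B = 15.0667 / 12.1827 = 1.2367.

1.237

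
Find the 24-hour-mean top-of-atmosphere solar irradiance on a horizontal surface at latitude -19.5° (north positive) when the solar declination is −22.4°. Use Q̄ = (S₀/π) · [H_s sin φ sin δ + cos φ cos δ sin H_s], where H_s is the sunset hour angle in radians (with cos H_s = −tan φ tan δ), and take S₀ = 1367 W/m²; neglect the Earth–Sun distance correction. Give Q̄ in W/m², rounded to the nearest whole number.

470 W/m²

cos H_s = −tan(-19.5°) · tan(-22.4°) = -0.1460, so H_s = arccos(-0.1460) = 98.40°. In radians, H_s = 1.7174.
H_s sin φ sin δ = 1.7174 × -0.3338 × -0.3811 = 0.2185.
cos φ cos δ sin H_s = 0.9426 × 0.9245 × 0.9893 = 0.8621.
Q̄ = (1367/π) × (0.2185 + 0.8621) = 435.13 × 1.0806 = 470.20 W/m².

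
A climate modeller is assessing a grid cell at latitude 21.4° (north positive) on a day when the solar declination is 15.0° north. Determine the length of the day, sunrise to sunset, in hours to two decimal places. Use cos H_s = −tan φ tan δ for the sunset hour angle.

12.80 hours

cos H_s = −tan(21.4°) · tan(15.0°) = -0.1050, so H_s = arccos(-0.1050) = 96.03°.
Day length = 2 H_s / 15° h⁻¹ = 192.06° / 15 = 12.804 h.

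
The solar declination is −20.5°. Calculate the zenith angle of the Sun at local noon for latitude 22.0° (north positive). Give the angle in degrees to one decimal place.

42.5°

At local solar noon the hour angle is zero, so the zenith angle is |φ − δ| = |22.0° − (-20.5°)| = 42.5°.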